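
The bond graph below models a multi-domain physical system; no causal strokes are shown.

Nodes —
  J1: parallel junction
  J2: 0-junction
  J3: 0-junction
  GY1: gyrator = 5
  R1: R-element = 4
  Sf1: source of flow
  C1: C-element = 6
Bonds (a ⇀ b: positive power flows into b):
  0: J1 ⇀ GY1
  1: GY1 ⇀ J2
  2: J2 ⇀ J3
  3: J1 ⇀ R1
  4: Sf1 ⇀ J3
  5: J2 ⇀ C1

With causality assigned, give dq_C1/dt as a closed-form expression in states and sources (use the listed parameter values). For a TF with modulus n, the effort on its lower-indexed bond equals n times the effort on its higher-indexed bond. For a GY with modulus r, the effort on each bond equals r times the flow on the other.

dq_C1/dt = F_Sf1 - 2*q_C1/75

b4 |Sf1  (Sf1 (Sf) sets flow on bond)
b2 |J3  (J3 needs exactly one e-in)
b5 |J2  (prefer integral on C1)
b1 |GY1  (J2 effort already set via bond 5)
b0 |GY1  (through GY1, causality inverts; strokes same side of GY1)
b3 |J1  (J1: last free bond brings effort in)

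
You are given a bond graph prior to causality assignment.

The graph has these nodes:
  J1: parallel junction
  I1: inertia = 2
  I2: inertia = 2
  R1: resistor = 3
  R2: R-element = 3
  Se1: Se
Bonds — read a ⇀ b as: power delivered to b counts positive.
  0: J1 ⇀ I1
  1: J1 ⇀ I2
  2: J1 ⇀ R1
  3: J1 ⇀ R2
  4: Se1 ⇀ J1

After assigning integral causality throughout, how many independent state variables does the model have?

2  (I1, I2 all integral)

#4 |J1  (source Se1 imposes e)
#0 |I1  (0-jn J1 has e-setter on 4)
#1 |I2  (common-e at J1 fixed by 4)
#2 |R1  (J1: bond 4 brought effort, rest push out)
#3 |R2  (0-jn J1 has e-setter on 4)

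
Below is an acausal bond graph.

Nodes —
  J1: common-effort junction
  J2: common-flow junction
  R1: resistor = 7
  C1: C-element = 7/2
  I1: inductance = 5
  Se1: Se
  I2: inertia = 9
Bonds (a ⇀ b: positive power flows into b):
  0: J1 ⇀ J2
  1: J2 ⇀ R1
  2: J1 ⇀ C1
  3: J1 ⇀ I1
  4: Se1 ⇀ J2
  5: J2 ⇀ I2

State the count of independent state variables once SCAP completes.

3  (C1, I1, I2 all integral)

bond 4 →J2  (Se1: effort source, stroke at far end)
bond 2 →J1  (C1: C, integral causality)
bond 0 →J2  (J1: bond 2 brought effort, rest push out)
bond 3 →I1  (J1: bond 2 brought effort, rest push out)
bond 5 →I2  (I2: I, integral causality)
bond 1 →J2  (1-jn J2 has f-setter on 5)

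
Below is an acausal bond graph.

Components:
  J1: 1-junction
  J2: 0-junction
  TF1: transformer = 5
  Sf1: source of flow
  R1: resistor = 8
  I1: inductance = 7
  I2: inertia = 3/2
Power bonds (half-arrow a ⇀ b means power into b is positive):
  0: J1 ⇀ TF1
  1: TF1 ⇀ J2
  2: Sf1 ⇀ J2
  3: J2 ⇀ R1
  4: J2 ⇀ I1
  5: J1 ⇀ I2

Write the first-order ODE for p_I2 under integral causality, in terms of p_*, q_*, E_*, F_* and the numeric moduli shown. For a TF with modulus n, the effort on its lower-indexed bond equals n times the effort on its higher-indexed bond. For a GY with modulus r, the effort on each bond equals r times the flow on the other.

#2 stroke at Sf1  (Sf1 (Sf) sets flow on bond)
#4 stroke at I1  (I1 integral (f out))
#5 stroke at I2  (I2 integral (f out))
#0 stroke at J1  (common-f at J1 fixed by 5)
#1 stroke at TF1  (TF TF1: opposite of bond 0)
#3 stroke at J2  (J2: last free bond brings effort in)

dp_I2/dt = -40*F_Sf1 + 40*p_I1/7 - 400*p_I2/3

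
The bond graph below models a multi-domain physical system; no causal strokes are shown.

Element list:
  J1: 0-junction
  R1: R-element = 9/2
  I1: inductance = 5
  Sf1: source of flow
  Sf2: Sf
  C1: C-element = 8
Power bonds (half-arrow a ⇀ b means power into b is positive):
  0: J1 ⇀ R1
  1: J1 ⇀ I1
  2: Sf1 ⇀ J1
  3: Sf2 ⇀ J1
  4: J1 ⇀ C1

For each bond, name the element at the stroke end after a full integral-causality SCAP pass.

β0 →R1
β1 →I1
β2 →Sf1
β3 →Sf2
β4 →J1

b2 |Sf1  (Sf1: flow source, stroke at near end)
b3 |Sf2  (source Sf2 imposes f)
b1 |I1  (I1 outputs flow p/I1)
b4 |J1  (C1 outputs effort q/C1)
b0 |R1  (J1: bond 4 brought effort, rest push out)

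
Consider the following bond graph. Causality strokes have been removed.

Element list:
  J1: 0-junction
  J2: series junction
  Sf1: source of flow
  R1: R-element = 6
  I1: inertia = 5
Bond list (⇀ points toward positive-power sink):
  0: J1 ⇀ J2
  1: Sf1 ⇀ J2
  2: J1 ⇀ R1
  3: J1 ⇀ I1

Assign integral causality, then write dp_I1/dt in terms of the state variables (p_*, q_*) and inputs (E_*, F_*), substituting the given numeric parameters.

dp_I1/dt = -6*F_Sf1 - 6*p_I1/5

b1 |Sf1  (source Sf1 imposes f)
b0 |J2  (common-f at J2 fixed by 1)
b3 |I1  (I1: I, integral causality)
b2 |J1  (J1: last free bond brings effort in)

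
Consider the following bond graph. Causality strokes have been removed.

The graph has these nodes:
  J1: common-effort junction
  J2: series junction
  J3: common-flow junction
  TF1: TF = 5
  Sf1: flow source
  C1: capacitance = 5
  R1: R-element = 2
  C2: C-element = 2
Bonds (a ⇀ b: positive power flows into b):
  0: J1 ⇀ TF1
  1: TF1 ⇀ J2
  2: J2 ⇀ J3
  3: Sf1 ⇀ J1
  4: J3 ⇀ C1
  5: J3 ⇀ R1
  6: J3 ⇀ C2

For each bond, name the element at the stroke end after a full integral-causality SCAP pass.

bond 0 →J1
bond 1 →TF1
bond 2 →J2
bond 3 →Sf1
bond 4 →J3
bond 5 →J3
bond 6 →J3

β3 stroke at Sf1  (source Sf1 imposes f)
β0 stroke at J1  (closing 0-jn rule on J1)
β1 stroke at TF1  (through TF1, causality passes straight; one stroke at TF1)
β2 stroke at J2  (1-jn J2 has f-setter on 1)
β4 stroke at J3  (J3 flow already set via bond 2)
β5 stroke at J3  (1-jn J3 has f-setter on 2)
β6 stroke at J3  (common-f at J3 fixed by 2)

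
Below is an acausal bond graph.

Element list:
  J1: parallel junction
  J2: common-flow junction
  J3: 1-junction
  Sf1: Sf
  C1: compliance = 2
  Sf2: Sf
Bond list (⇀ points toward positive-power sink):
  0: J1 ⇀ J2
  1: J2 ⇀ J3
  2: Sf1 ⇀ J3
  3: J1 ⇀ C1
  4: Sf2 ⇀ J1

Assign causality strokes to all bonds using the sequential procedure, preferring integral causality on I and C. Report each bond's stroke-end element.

#0 →J2
#1 →J3
#2 →Sf1
#3 →J1
#4 →Sf2

#2 stroke at Sf1  (Sf1 (Sf) sets flow on bond)
#4 stroke at Sf2  (Sf2: flow source, stroke at near end)
#1 stroke at J3  (J3: bond 2 brought flow, rest push out)
#0 stroke at J2  (1-jn J2 has f-setter on 1)
#3 stroke at J1  (J1 needs exactly one e-in)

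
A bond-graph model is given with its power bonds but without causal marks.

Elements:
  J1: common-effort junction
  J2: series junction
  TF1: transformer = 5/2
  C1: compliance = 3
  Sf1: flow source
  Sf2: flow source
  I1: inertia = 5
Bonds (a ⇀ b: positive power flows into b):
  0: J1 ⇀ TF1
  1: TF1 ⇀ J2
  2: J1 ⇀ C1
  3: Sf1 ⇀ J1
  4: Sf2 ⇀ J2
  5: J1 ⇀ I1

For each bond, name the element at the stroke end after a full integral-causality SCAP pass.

β0 |TF1
β1 |J2
β2 |J1
β3 |Sf1
β4 |Sf2
β5 |I1

bond 3 stroke→Sf1  (Sf1: flow source, stroke at near end)
bond 4 stroke→Sf2  (Sf2 fixes flow; stroke at Sf2)
bond 1 stroke→J2  (J2: bond 4 brought flow, rest push out)
bond 0 stroke→TF1  (TF TF1: opposite of bond 1)
bond 2 stroke→J1  (C1 integral (e out))
bond 5 stroke→I1  (common-e at J1 fixed by 2)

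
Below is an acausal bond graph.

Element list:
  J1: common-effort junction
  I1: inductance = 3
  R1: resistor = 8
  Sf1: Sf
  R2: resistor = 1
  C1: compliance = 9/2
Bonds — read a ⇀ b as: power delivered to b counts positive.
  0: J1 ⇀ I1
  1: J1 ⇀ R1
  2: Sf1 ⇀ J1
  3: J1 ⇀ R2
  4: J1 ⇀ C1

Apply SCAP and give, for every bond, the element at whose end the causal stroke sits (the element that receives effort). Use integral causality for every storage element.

b0 stroke→I1
b1 stroke→R1
b2 stroke→Sf1
b3 stroke→R2
b4 stroke→J1

bond 2 stroke→Sf1  (source Sf1 imposes f)
bond 0 stroke→I1  (prefer integral on I1)
bond 4 stroke→J1  (C1 outputs effort q/C1)
bond 1 stroke→R1  (J1: bond 4 brought effort, rest push out)
bond 3 stroke→R2  (common-e at J1 fixed by 4)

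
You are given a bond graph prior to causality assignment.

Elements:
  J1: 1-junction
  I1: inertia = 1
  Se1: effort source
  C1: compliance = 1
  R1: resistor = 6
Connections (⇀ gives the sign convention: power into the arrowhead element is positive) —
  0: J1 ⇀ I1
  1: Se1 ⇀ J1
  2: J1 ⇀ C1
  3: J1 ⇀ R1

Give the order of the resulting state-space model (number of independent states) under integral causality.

bond 1 →J1  (Se1: effort source, stroke at far end)
bond 0 →I1  (I1 integral (f out))
bond 2 →J1  (J1: bond 0 brought flow, rest push out)
bond 3 →J1  (1-jn J1 has f-setter on 0)

2  (C1, I1 all integral)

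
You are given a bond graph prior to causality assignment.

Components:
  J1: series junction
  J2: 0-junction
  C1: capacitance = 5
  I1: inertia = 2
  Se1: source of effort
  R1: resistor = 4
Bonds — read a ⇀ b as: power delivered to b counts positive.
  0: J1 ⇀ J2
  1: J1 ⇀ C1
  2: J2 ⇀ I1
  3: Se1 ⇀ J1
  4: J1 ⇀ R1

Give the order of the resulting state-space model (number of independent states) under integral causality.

b3 →J1  (source Se1 imposes e)
b1 →J1  (prefer integral on C1)
b2 →I1  (prefer integral on I1)
b0 →J2  (only one effort-in slot at J2)
b4 →J1  (1-jn J1 has f-setter on 0)

2  (C1, I1 all integral)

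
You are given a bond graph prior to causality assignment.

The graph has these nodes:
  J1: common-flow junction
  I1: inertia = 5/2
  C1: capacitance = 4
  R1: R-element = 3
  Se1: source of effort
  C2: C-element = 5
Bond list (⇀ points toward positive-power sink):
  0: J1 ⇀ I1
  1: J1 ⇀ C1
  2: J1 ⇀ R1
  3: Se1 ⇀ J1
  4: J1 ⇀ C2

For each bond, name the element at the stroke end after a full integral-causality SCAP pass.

#0 |I1
#1 |J1
#2 |J1
#3 |J1
#4 |J1

bond 3 stroke→J1  (Se1 (Se) sets effort on bond)
bond 0 stroke→I1  (I1 integral (f out))
bond 1 stroke→J1  (1-jn J1 has f-setter on 0)
bond 2 stroke→J1  (J1 flow already set via bond 0)
bond 4 stroke→J1  (J1: bond 0 brought flow, rest push out)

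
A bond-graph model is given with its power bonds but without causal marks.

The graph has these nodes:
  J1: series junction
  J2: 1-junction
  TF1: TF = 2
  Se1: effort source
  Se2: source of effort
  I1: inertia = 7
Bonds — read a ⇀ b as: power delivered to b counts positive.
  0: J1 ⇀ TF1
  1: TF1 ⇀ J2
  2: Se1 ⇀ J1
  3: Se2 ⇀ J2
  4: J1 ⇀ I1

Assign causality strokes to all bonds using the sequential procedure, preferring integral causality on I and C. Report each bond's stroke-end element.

b0 stroke at J1
b1 stroke at TF1
b2 stroke at J1
b3 stroke at J2
b4 stroke at I1

b2 stroke→J1  (Se1: effort source, stroke at far end)
b3 stroke→J2  (Se2 fixes effort; stroke away)
b1 stroke→TF1  (closing 1-jn rule on J2)
b0 stroke→J1  (through TF1, causality passes straight; one stroke at TF1)
b4 stroke→I1  (J1 needs exactly one f-in)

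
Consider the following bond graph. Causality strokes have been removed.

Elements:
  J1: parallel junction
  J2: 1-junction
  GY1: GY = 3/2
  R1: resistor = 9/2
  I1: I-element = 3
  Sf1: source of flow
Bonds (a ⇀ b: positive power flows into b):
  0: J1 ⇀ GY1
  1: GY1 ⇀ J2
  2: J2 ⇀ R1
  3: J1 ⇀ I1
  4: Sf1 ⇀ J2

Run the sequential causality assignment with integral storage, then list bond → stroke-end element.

bond 0 →J1
bond 1 →J2
bond 2 →J2
bond 3 →I1
bond 4 →Sf1

b4 |Sf1  (Sf1: flow source, stroke at near end)
b1 |J2  (common-f at J2 fixed by 4)
b2 |J2  (1-jn J2 has f-setter on 4)
b0 |J1  (GY1 both-in/both-out from 1)
b3 |I1  (J1: bond 0 brought effort, rest push out)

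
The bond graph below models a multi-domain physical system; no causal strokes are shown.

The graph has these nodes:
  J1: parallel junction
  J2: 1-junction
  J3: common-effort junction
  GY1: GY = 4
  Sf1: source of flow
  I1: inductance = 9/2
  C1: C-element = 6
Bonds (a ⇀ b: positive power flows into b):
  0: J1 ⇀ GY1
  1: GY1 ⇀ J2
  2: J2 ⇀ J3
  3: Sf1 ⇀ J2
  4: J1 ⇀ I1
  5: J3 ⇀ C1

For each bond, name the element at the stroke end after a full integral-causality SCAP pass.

#3 stroke→Sf1  (source Sf1 imposes f)
#1 stroke→J2  (J2 flow already set via bond 3)
#2 stroke→J2  (common-f at J2 fixed by 3)
#5 stroke→J3  (J3: last free bond brings effort in)
#0 stroke→J1  (GY1: gyrator matches bond 1)
#4 stroke→I1  (J1 effort already set via bond 0)

bond 0 →J1
bond 1 →J2
bond 2 →J2
bond 3 →Sf1
bond 4 →I1
bond 5 →J3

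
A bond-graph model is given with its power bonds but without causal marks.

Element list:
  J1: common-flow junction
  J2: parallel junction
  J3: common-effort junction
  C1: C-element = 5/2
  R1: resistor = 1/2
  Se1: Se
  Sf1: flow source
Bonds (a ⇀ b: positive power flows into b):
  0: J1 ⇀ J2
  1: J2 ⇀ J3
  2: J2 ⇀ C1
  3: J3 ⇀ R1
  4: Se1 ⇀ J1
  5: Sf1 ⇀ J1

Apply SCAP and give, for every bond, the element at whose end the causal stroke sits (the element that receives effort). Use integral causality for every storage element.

bond 0 →J1
bond 1 →J3
bond 2 →J2
bond 3 →R1
bond 4 →J1
bond 5 →Sf1

bond 4 →J1  (Se1: effort source, stroke at far end)
bond 5 →Sf1  (Sf1 (Sf) sets flow on bond)
bond 0 →J1  (J1: bond 5 brought flow, rest push out)
bond 2 →J2  (prefer integral on C1)
bond 1 →J3  (0-jn J2 has e-setter on 2)
bond 3 →R1  (J3: bond 1 brought effort, rest push out)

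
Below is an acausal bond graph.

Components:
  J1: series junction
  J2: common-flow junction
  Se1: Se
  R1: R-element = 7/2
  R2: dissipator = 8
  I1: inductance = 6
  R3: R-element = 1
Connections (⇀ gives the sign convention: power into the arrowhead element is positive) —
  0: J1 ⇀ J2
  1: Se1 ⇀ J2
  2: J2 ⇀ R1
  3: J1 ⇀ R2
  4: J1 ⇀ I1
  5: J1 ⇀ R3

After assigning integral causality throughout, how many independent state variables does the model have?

β1 stroke at J2  (Se1 fixes effort; stroke away)
β4 stroke at I1  (I1 outputs flow p/I1)
β0 stroke at J1  (J1 flow already set via bond 4)
β3 stroke at J1  (J1: bond 4 brought flow, rest push out)
β5 stroke at J1  (J1 flow already set via bond 4)
β2 stroke at J2  (common-f at J2 fixed by 0)

1  (I1 all integral)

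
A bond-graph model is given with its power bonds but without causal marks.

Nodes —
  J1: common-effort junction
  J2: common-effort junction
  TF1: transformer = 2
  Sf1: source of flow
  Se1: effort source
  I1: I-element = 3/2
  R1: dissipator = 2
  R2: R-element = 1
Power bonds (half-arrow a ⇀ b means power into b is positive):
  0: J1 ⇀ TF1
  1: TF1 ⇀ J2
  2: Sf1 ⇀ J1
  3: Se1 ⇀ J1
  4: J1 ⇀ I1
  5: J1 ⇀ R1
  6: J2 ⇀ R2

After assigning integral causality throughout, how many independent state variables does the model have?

b2 stroke→Sf1  (Sf1 (Sf) sets flow on bond)
b3 stroke→J1  (source Se1 imposes e)
b0 stroke→TF1  (0-jn J1 has e-setter on 3)
b4 stroke→I1  (0-jn J1 has e-setter on 3)
b5 stroke→R1  (common-e at J1 fixed by 3)
b1 stroke→J2  (TF TF1: opposite of bond 0)
b6 stroke→R2  (0-jn J2 has e-setter on 1)

1  (I1 all integral)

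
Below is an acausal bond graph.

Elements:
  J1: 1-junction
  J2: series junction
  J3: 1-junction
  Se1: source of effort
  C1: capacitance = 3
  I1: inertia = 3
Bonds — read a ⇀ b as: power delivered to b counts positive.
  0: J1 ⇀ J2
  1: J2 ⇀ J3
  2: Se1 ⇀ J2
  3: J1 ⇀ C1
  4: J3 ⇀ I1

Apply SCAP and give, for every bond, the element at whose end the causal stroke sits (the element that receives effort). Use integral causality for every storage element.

b0 →J2
b1 →J3
b2 →J2
b3 →J1
b4 →I1

β2 →J2  (Se1: effort source, stroke at far end)
β3 →J1  (prefer integral on C1)
β0 →J2  (J1: last free bond brings flow in)
β1 →J3  (J2 needs exactly one f-in)
β4 →I1  (J3 needs exactly one f-in)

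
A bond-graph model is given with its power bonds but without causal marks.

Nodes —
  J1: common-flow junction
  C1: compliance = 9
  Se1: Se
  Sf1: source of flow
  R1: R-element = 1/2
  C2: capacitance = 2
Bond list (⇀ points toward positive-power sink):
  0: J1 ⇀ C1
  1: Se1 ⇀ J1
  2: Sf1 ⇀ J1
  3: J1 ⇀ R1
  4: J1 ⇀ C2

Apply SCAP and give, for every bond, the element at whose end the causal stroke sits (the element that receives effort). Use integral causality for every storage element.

b1 stroke→J1  (Se1 (Se) sets effort on bond)
b2 stroke→Sf1  (source Sf1 imposes f)
b0 stroke→J1  (J1: bond 2 brought flow, rest push out)
b3 stroke→J1  (J1 flow already set via bond 2)
b4 stroke→J1  (J1: bond 2 brought flow, rest push out)

bond 0 |J1
bond 1 |J1
bond 2 |Sf1
bond 3 |J1
bond 4 |J1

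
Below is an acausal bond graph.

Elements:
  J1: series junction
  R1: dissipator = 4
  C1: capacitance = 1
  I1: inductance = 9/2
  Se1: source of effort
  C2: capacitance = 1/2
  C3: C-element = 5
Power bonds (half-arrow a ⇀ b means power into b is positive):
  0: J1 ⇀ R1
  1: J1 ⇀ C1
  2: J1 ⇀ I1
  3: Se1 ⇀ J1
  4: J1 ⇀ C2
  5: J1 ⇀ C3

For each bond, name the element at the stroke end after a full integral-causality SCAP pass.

#3 →J1  (source Se1 imposes e)
#1 →J1  (C1: C, integral causality)
#2 →I1  (I1 outputs flow p/I1)
#0 →J1  (common-f at J1 fixed by 2)
#4 →J1  (J1 flow already set via bond 2)
#5 →J1  (J1: bond 2 brought flow, rest push out)

bond 0 →J1
bond 1 →J1
bond 2 →I1
bond 3 →J1
bond 4 →J1
bond 5 →J1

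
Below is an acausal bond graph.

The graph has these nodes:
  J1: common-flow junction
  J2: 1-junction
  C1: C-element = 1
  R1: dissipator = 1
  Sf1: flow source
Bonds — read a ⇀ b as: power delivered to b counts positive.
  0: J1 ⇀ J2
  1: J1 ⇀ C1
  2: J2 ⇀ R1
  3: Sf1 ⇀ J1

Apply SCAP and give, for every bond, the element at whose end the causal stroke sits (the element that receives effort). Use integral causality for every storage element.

b3 |Sf1  (Sf1 (Sf) sets flow on bond)
b0 |J1  (common-f at J1 fixed by 3)
b1 |J1  (J1 flow already set via bond 3)
b2 |J2  (1-jn J2 has f-setter on 0)

#0 →J1
#1 →J1
#2 →J2
#3 →Sf1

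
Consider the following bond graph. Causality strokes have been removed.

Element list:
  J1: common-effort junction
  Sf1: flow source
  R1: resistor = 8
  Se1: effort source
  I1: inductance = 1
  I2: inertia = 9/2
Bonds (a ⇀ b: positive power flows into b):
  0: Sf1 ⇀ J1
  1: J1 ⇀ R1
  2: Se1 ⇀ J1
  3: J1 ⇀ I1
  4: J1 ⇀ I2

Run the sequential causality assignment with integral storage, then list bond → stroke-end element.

#0 stroke at Sf1  (Sf1: flow source, stroke at near end)
#2 stroke at J1  (Se1 fixes effort; stroke away)
#1 stroke at R1  (0-jn J1 has e-setter on 2)
#3 stroke at I1  (0-jn J1 has e-setter on 2)
#4 stroke at I2  (0-jn J1 has e-setter on 2)

bond 0 stroke→Sf1
bond 1 stroke→R1
bond 2 stroke→J1
bond 3 stroke→I1
bond 4 stroke→I2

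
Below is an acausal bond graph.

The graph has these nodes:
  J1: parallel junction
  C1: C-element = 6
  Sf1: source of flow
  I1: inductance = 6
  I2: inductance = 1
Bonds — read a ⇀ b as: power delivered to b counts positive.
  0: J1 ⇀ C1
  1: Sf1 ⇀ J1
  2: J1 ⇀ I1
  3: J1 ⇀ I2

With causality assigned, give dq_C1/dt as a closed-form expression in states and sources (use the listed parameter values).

dq_C1/dt = F_Sf1 - p_I1/6 - p_I2

β1 →Sf1  (source Sf1 imposes f)
β0 →J1  (C1 outputs effort q/C1)
β2 →I1  (J1: bond 0 brought effort, rest push out)
β3 →I2  (common-e at J1 fixed by 0)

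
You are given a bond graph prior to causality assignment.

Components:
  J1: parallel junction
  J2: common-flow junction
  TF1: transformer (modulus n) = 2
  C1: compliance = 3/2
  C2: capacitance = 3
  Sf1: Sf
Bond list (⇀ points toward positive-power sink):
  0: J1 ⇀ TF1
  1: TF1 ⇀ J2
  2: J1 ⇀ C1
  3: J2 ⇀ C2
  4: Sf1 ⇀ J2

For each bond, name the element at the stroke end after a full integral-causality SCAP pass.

#4 →Sf1  (Sf1 (Sf) sets flow on bond)
#1 →J2  (J2: bond 4 brought flow, rest push out)
#3 →J2  (J2: bond 4 brought flow, rest push out)
#0 →TF1  (TF TF1: opposite of bond 1)
#2 →J1  (closing 0-jn rule on J1)

b0 stroke at TF1
b1 stroke at J2
b2 stroke at J1
b3 stroke at J2
b4 stroke at Sf1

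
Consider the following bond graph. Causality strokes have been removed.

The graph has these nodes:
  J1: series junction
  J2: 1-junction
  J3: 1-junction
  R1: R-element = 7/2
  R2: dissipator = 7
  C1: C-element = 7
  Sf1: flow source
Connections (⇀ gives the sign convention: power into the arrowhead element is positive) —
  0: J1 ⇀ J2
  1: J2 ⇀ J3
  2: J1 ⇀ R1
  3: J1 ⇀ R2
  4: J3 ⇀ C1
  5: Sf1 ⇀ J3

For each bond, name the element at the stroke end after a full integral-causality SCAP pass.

#0 |J2
#1 |J3
#2 |J1
#3 |J1
#4 |J3
#5 |Sf1

bond 5 →Sf1  (Sf1 fixes flow; stroke at Sf1)
bond 1 →J3  (J3 flow already set via bond 5)
bond 4 →J3  (J3: bond 5 brought flow, rest push out)
bond 0 →J2  (J2: bond 1 brought flow, rest push out)
bond 2 →J1  (1-jn J1 has f-setter on 0)
bond 3 →J1  (J1: bond 0 brought flow, rest push out)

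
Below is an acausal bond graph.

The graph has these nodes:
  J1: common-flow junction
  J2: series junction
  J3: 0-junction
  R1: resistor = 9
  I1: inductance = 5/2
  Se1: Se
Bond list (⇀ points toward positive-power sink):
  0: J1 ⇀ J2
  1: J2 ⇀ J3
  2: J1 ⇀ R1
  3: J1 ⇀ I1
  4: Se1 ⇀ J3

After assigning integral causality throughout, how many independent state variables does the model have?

1  (I1 all integral)

b4 stroke at J3  (Se1 fixes effort; stroke away)
b1 stroke at J2  (J3 effort already set via bond 4)
b0 stroke at J1  (only one flow-in slot at J2)
b3 stroke at I1  (prefer integral on I1)
b2 stroke at J1  (J1 flow already set via bond 3)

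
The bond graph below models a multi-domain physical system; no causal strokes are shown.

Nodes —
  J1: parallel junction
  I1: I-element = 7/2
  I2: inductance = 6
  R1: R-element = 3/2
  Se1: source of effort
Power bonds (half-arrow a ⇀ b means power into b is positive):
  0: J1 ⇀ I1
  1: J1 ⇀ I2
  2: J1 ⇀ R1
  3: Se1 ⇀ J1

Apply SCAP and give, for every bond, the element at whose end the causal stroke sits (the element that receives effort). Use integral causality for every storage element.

bond 3 |J1  (Se1 fixes effort; stroke away)
bond 0 |I1  (J1: bond 3 brought effort, rest push out)
bond 1 |I2  (common-e at J1 fixed by 3)
bond 2 |R1  (0-jn J1 has e-setter on 3)

β0 stroke→I1
β1 stroke→I2
β2 stroke→R1
β3 stroke→J1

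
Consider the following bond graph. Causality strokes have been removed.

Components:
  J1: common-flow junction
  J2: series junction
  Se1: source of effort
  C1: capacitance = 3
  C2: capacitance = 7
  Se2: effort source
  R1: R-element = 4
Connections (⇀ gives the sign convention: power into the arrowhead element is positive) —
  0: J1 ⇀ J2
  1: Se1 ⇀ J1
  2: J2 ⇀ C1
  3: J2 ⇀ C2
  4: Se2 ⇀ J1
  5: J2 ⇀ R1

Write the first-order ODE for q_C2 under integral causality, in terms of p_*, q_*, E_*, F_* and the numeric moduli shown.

dq_C2/dt = E_Se1/4 + E_Se2/4 - q_C1/12 - q_C2/28

#1 stroke at J1  (source Se1 imposes e)
#4 stroke at J1  (Se2 fixes effort; stroke away)
#0 stroke at J2  (closing 1-jn rule on J1)
#2 stroke at J2  (C1 integral (e out))
#3 stroke at J2  (C2: C, integral causality)
#5 stroke at R1  (J2: last free bond brings flow in)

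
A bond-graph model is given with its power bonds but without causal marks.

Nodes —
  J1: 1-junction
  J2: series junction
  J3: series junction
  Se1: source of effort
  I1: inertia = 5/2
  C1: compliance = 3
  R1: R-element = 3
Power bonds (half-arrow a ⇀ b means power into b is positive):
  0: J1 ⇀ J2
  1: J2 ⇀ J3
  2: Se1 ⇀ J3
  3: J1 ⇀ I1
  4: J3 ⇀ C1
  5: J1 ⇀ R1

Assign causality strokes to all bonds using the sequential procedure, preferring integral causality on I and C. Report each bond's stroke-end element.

bond 0 stroke→J1
bond 1 stroke→J2
bond 2 stroke→J3
bond 3 stroke→I1
bond 4 stroke→J3
bond 5 stroke→J1

#2 stroke→J3  (Se1 (Se) sets effort on bond)
#3 stroke→I1  (I1 integral (f out))
#0 stroke→J1  (J1: bond 3 brought flow, rest push out)
#5 stroke→J1  (1-jn J1 has f-setter on 3)
#1 stroke→J2  (common-f at J2 fixed by 0)
#4 stroke→J3  (1-jn J3 has f-setter on 1)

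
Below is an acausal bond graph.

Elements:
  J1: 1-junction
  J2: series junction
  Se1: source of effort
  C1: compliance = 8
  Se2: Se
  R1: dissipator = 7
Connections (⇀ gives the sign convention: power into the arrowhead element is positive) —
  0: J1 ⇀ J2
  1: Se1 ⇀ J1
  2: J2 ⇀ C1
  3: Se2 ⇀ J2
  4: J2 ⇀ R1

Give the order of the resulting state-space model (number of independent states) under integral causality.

1  (C1 all integral)

#1 stroke→J1  (Se1 fixes effort; stroke away)
#3 stroke→J2  (Se2: effort source, stroke at far end)
#0 stroke→J2  (closing 1-jn rule on J1)
#2 stroke→J2  (C1 outputs effort q/C1)
#4 stroke→R1  (closing 1-jn rule on J2)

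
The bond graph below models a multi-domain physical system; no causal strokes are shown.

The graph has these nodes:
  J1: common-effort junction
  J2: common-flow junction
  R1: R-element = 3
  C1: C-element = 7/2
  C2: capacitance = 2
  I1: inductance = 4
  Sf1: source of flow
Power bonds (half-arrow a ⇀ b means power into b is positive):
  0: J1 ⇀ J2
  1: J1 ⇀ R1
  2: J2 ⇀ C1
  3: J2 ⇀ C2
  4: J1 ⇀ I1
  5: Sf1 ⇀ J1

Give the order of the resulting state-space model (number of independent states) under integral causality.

b5 →Sf1  (Sf1 (Sf) sets flow on bond)
b2 →J2  (C1: C, integral causality)
b3 →J2  (C2 outputs effort q/C2)
b0 →J1  (J2 needs exactly one f-in)
b1 →R1  (J1: bond 0 brought effort, rest push out)
b4 →I1  (J1 effort already set via bond 0)

3  (C1, C2, I1 all integral)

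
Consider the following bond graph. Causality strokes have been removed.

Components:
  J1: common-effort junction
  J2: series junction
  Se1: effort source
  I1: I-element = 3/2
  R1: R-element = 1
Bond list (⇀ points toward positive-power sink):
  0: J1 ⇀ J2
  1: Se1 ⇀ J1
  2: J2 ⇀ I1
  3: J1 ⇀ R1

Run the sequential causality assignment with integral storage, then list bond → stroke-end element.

#0 stroke→J2
#1 stroke→J1
#2 stroke→I1
#3 stroke→R1

b1 →J1  (source Se1 imposes e)
b0 →J2  (J1: bond 1 brought effort, rest push out)
b3 →R1  (J1 effort already set via bond 1)
b2 →I1  (J2 needs exactly one f-in)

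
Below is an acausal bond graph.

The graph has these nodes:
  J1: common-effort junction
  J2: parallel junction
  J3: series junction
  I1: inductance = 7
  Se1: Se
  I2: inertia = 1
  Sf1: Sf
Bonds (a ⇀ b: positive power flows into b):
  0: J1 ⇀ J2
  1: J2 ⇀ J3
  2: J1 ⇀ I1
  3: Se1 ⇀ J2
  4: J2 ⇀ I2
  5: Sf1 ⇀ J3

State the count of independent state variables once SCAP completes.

2  (I1, I2 all integral)

#3 stroke→J2  (Se1: effort source, stroke at far end)
#5 stroke→Sf1  (Sf1 (Sf) sets flow on bond)
#0 stroke→J1  (common-e at J2 fixed by 3)
#1 stroke→J3  (0-jn J2 has e-setter on 3)
#4 stroke→I2  (J2: bond 3 brought effort, rest push out)
#2 stroke→I1  (common-e at J1 fixed by 0)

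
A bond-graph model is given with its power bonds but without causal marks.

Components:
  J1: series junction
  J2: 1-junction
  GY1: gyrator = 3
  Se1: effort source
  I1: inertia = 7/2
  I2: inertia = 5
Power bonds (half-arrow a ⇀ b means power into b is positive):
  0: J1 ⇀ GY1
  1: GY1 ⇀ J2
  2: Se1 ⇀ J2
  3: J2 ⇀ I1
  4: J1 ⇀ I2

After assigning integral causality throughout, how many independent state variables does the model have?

b2 →J2  (Se1 (Se) sets effort on bond)
b3 →I1  (I1 outputs flow p/I1)
b1 →J2  (1-jn J2 has f-setter on 3)
b0 →J1  (GY1 both-in/both-out from 1)
b4 →I2  (J1 needs exactly one f-in)

2  (I1, I2 all integral)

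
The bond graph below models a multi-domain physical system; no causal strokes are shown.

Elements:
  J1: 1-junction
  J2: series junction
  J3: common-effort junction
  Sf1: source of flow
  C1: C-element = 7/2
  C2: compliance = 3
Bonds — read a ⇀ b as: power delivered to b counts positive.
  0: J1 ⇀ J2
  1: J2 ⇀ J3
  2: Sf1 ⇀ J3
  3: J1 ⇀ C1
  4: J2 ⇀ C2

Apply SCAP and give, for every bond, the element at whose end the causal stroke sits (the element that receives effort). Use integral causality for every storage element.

β2 |Sf1  (Sf1 (Sf) sets flow on bond)
β1 |J3  (only one effort-in slot at J3)
β0 |J2  (1-jn J2 has f-setter on 1)
β4 |J2  (1-jn J2 has f-setter on 1)
β3 |J1  (1-jn J1 has f-setter on 0)

β0 stroke at J2
β1 stroke at J3
β2 stroke at Sf1
β3 stroke at J1
β4 stroke at J2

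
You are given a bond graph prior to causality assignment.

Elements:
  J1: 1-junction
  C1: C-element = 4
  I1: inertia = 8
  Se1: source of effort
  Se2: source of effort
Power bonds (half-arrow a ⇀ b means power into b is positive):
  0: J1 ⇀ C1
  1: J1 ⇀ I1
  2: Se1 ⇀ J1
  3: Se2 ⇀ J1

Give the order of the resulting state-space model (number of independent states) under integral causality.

2  (C1, I1 all integral)

β2 →J1  (Se1: effort source, stroke at far end)
β3 →J1  (Se2: effort source, stroke at far end)
β0 →J1  (C1: C, integral causality)
β1 →I1  (closing 1-jn rule on J1)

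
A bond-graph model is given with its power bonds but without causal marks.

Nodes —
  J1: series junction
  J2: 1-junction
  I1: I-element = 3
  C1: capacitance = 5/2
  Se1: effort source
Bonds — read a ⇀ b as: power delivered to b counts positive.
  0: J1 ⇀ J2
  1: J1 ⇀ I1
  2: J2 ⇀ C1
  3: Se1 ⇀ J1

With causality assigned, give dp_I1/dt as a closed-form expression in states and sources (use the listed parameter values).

dp_I1/dt = E_Se1 - 2*q_C1/5

bond 3 stroke→J1  (Se1 (Se) sets effort on bond)
bond 1 stroke→I1  (I1 outputs flow p/I1)
bond 0 stroke→J1  (J1: bond 1 brought flow, rest push out)
bond 2 stroke→J2  (J2: bond 0 brought flow, rest push out)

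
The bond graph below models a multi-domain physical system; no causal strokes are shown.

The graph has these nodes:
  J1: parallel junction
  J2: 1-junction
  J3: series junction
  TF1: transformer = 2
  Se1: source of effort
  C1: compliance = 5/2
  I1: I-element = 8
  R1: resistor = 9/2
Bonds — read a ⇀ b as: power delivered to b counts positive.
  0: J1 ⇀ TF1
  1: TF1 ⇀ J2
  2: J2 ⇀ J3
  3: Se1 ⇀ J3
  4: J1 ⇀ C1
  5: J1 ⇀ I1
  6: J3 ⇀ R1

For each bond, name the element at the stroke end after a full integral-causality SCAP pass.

bond 3 stroke at J3  (Se1 fixes effort; stroke away)
bond 4 stroke at J1  (C1 outputs effort q/C1)
bond 0 stroke at TF1  (common-e at J1 fixed by 4)
bond 5 stroke at I1  (0-jn J1 has e-setter on 4)
bond 1 stroke at J2  (TF1: transformer flips bond 0)
bond 2 stroke at J3  (J2 needs exactly one f-in)
bond 6 stroke at R1  (closing 1-jn rule on J3)

#0 stroke at TF1
#1 stroke at J2
#2 stroke at J3
#3 stroke at J3
#4 stroke at J1
#5 stroke at I1
#6 stroke at R1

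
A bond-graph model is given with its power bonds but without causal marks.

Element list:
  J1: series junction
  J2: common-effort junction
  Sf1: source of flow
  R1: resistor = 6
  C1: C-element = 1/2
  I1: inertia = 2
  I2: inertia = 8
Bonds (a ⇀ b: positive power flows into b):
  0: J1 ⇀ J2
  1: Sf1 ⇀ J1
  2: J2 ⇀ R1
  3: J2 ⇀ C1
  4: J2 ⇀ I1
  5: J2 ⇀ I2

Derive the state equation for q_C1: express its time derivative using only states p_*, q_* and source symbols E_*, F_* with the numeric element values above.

dq_C1/dt = F_Sf1 - p_I1/2 - p_I2/8 - q_C1/3

#1 |Sf1  (Sf1 (Sf) sets flow on bond)
#0 |J1  (common-f at J1 fixed by 1)
#3 |J2  (C1 integral (e out))
#2 |R1  (0-jn J2 has e-setter on 3)
#4 |I1  (0-jn J2 has e-setter on 3)
#5 |I2  (J2 effort already set via bond 3)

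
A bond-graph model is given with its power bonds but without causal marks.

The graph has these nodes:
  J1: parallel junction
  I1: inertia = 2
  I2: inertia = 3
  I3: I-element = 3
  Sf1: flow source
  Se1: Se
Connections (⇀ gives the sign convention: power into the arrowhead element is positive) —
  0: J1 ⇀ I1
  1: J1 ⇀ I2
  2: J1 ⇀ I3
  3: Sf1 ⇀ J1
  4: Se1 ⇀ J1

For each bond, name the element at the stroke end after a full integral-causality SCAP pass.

b0 stroke→I1
b1 stroke→I2
b2 stroke→I3
b3 stroke→Sf1
b4 stroke→J1

#3 stroke→Sf1  (source Sf1 imposes f)
#4 stroke→J1  (Se1 fixes effort; stroke away)
#0 stroke→I1  (J1 effort already set via bond 4)
#1 stroke→I2  (J1 effort already set via bond 4)
#2 stroke→I3  (0-jn J1 has e-setter on 4)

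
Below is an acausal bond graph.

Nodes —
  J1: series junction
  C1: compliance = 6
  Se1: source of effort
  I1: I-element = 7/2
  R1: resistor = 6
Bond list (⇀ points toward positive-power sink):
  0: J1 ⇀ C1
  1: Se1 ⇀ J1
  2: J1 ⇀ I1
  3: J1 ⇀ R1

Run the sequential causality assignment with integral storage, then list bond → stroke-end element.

#0 |J1
#1 |J1
#2 |I1
#3 |J1

β1 →J1  (Se1 (Se) sets effort on bond)
β0 →J1  (prefer integral on C1)
β2 →I1  (I1 outputs flow p/I1)
β3 →J1  (J1 flow already set via bond 2)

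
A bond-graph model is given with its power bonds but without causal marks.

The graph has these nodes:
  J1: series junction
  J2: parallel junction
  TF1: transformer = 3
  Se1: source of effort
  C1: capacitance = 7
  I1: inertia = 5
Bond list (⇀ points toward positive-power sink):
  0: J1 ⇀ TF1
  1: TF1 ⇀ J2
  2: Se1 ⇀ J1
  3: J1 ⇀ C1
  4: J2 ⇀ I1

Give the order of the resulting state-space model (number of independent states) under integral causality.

2  (C1, I1 all integral)

bond 2 stroke at J1  (Se1 fixes effort; stroke away)
bond 3 stroke at J1  (prefer integral on C1)
bond 0 stroke at TF1  (closing 1-jn rule on J1)
bond 1 stroke at J2  (TF1: transformer flips bond 0)
bond 4 stroke at I1  (common-e at J2 fixed by 1)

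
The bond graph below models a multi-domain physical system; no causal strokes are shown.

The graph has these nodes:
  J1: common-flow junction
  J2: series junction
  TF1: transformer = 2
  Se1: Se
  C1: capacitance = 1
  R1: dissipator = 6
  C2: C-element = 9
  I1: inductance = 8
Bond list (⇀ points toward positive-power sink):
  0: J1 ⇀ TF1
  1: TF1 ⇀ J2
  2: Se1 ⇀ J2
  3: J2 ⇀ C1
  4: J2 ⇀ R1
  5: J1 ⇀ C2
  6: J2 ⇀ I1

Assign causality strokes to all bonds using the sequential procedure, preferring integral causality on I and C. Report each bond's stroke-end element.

β0 →TF1
β1 →J2
β2 →J2
β3 →J2
β4 →J2
β5 →J1
β6 →I1

b2 stroke at J2  (Se1: effort source, stroke at far end)
b3 stroke at J2  (C1: C, integral causality)
b5 stroke at J1  (C2 outputs effort q/C2)
b0 stroke at TF1  (closing 1-jn rule on J1)
b1 stroke at J2  (through TF1, causality passes straight; one stroke at TF1)
b6 stroke at I1  (I1 integral (f out))
b4 stroke at J2  (J2: bond 6 brought flow, rest push out)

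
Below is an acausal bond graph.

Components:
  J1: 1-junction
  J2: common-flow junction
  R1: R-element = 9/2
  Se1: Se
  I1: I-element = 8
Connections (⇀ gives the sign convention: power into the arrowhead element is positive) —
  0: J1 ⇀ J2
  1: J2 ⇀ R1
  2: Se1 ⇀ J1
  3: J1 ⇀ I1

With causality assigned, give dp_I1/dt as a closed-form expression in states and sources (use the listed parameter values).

#2 →J1  (source Se1 imposes e)
#3 →I1  (I1 outputs flow p/I1)
#0 →J1  (1-jn J1 has f-setter on 3)
#1 →J2  (1-jn J2 has f-setter on 0)

dp_I1/dt = E_Se1 - 9*p_I1/16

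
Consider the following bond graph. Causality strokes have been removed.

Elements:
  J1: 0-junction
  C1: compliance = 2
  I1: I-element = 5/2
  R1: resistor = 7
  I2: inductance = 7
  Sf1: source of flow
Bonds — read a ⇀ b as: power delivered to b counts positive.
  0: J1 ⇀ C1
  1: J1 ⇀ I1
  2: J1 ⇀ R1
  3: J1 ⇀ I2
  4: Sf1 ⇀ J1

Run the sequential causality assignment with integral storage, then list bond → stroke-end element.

bond 4 stroke→Sf1  (Sf1 fixes flow; stroke at Sf1)
bond 0 stroke→J1  (prefer integral on C1)
bond 1 stroke→I1  (J1: bond 0 brought effort, rest push out)
bond 2 stroke→R1  (J1 effort already set via bond 0)
bond 3 stroke→I2  (J1: bond 0 brought effort, rest push out)

bond 0 →J1
bond 1 →I1
bond 2 →R1
bond 3 →I2
bond 4 →Sf1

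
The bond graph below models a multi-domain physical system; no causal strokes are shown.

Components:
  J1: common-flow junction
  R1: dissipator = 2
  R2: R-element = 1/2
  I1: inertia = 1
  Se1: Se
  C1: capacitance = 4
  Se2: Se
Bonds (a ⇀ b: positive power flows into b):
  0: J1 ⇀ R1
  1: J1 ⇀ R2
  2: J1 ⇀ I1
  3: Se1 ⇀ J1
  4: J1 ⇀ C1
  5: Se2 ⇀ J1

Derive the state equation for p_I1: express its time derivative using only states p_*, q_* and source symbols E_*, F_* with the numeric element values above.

dp_I1/dt = E_Se1 + E_Se2 - 5*p_I1/2 - q_C1/4

β3 |J1  (Se1 (Se) sets effort on bond)
β5 |J1  (source Se2 imposes e)
β2 |I1  (I1: I, integral causality)
β0 |J1  (J1 flow already set via bond 2)
β1 |J1  (J1 flow already set via bond 2)
β4 |J1  (J1: bond 2 brought flow, rest push out)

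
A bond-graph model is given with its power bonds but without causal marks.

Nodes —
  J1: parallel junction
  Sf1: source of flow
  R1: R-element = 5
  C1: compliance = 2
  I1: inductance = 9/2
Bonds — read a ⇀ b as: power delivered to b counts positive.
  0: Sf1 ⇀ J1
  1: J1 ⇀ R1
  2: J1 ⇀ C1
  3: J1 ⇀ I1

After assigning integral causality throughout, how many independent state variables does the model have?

2  (C1, I1 all integral)

β0 stroke→Sf1  (Sf1 (Sf) sets flow on bond)
β2 stroke→J1  (C1: C, integral causality)
β1 stroke→R1  (0-jn J1 has e-setter on 2)
β3 stroke→I1  (J1: bond 2 brought effort, rest push out)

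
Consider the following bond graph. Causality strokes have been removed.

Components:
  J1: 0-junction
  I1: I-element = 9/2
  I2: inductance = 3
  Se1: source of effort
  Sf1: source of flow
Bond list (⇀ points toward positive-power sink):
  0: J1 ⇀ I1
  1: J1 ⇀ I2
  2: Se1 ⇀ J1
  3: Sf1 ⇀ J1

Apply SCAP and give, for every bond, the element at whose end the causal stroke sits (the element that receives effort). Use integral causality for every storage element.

bond 0 stroke→I1
bond 1 stroke→I2
bond 2 stroke→J1
bond 3 stroke→Sf1

#2 stroke→J1  (Se1: effort source, stroke at far end)
#3 stroke→Sf1  (Sf1: flow source, stroke at near end)
#0 stroke→I1  (common-e at J1 fixed by 2)
#1 stroke→I2  (0-jn J1 has e-setter on 2)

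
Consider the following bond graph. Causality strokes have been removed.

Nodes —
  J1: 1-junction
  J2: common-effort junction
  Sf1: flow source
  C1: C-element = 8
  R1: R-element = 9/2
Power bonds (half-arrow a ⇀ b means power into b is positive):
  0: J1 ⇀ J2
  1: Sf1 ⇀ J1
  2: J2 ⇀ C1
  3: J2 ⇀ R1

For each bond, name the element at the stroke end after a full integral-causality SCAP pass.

b0 stroke at J1
b1 stroke at Sf1
b2 stroke at J2
b3 stroke at R1

b1 stroke→Sf1  (Sf1 (Sf) sets flow on bond)
b0 stroke→J1  (J1 flow already set via bond 1)
b2 stroke→J2  (C1 integral (e out))
b3 stroke→R1  (J2 effort already set via bond 2)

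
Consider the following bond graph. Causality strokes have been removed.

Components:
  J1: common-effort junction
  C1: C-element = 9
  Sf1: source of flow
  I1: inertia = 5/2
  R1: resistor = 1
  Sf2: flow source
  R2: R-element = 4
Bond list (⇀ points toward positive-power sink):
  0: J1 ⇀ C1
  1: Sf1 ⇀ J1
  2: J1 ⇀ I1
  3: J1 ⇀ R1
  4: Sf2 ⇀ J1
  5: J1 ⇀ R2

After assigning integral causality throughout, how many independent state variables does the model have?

bond 1 stroke→Sf1  (Sf1 fixes flow; stroke at Sf1)
bond 4 stroke→Sf2  (Sf2: flow source, stroke at near end)
bond 0 stroke→J1  (C1 integral (e out))
bond 2 stroke→I1  (0-jn J1 has e-setter on 0)
bond 3 stroke→R1  (common-e at J1 fixed by 0)
bond 5 stroke→R2  (common-e at J1 fixed by 0)

2  (C1, I1 all integral)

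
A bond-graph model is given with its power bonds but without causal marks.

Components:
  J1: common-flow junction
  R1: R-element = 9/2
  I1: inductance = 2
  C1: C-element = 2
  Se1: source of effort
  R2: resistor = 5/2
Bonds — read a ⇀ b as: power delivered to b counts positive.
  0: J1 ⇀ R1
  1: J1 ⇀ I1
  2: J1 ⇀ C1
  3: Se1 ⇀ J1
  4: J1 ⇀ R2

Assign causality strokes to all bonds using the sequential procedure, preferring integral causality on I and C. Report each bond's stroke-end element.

β3 |J1  (Se1 fixes effort; stroke away)
β1 |I1  (I1 outputs flow p/I1)
β0 |J1  (J1 flow already set via bond 1)
β2 |J1  (common-f at J1 fixed by 1)
β4 |J1  (1-jn J1 has f-setter on 1)

b0 stroke→J1
b1 stroke→I1
b2 stroke→J1
b3 stroke→J1
b4 stroke→J1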